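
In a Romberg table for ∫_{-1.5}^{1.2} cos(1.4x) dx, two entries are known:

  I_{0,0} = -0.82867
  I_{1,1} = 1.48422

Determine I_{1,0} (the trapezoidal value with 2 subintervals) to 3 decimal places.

From I_{1,1} = (4·I_{1,0} − I_{0,0})/3, solve for I_{1,0}:
4·I_{1,0} = 3·1.48422 + (-0.82867) = 3.62399
I_{1,0} = 0.90600

0.906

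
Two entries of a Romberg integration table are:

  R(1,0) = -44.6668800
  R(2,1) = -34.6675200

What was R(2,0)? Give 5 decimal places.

From R(2,1) = (4·R(2,0) − R(1,0))/3, solve for R(2,0):
4·R(2,0) = 3·(-34.6675200) + (-44.6668800) = -148.6694400
R(2,0) = -37.1673600

-37.16736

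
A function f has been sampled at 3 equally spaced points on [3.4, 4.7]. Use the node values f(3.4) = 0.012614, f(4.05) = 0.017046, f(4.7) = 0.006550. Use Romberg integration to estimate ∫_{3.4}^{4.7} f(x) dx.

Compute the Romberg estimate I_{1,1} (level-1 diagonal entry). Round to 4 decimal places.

I_{0,0} (trapezoid, 1 panel, h=1.3000): 0.012457
I_{1,0} (trapezoid, 2 panels, h=0.6500): 0.017308
I_{1,1} = 0.017308 + (0.017308 − 0.012457)/3 = 0.018925

0.0189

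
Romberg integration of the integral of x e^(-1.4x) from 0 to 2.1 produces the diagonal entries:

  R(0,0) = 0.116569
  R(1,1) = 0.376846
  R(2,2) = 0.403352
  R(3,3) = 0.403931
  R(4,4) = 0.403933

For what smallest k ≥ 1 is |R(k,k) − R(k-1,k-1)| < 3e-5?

|R(1,1) − R(0,0)| = 0.260277 ≥ 3e-5
|R(2,2) − R(1,1)| = 0.026506 ≥ 3e-5
|R(3,3) − R(2,2)| = 0.000579 ≥ 3e-5
|R(4,4) − R(3,3)| = 0.000002 < 3e-5

k = 4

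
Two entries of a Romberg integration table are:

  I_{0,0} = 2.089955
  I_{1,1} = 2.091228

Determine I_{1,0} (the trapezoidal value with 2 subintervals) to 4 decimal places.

2.0909

From I_{1,1} = (4·I_{1,0} − I_{0,0})/3, solve for I_{1,0}:
4·I_{1,0} = 3·2.091228 + 2.089955 = 8.363639
I_{1,0} = 2.090910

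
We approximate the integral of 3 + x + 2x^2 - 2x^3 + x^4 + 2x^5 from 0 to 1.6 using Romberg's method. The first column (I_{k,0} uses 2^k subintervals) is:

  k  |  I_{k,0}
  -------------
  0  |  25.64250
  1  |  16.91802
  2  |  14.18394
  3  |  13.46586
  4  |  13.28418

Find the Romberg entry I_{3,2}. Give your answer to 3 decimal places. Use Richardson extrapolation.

13.223

I_{2,1} = (4·14.18394 − 16.91802) / 3 = 13.27258
I_{3,1} = (4·13.46586 − 14.18394) / 3 = 13.22650
I_{3,2} = (16·13.22650 − 13.27258) / 15 = 13.22343
(Column j=1 coincides with Simpson's rule on the same nodes.)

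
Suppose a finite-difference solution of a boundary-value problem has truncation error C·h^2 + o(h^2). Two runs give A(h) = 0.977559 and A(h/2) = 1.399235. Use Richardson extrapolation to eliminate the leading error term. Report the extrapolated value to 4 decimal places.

The leading error scales as h^2; refining by a factor of 2 reduces it by 2^2 = 4.
Extrapolated value = (4·A(h/2) − A(h)) / (4 − 1)
= (4·1.399235 − 0.977559) / 3
= 4.619381 / 3 = 1.539794

1.5398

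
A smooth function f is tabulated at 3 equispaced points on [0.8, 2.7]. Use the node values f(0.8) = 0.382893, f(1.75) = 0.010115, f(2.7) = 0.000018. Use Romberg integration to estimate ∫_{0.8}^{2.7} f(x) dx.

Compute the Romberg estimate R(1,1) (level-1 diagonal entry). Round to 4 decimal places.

0.1341

R(0,0) (trapezoid, 1 panel, h=1.9000): 0.363765
R(1,0) (trapezoid, 2 panels, h=0.9500): 0.191492
R(1,1) = 0.191492 + (0.191492 − 0.363765)/3 = 0.134068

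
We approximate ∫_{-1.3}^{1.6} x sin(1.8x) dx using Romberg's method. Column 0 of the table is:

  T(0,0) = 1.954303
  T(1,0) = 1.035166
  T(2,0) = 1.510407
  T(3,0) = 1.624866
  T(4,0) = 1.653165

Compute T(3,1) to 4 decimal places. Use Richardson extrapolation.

T(3,1) = 1.624866 + (1.624866 − 1.510407)/3 = 1.663019

1.6630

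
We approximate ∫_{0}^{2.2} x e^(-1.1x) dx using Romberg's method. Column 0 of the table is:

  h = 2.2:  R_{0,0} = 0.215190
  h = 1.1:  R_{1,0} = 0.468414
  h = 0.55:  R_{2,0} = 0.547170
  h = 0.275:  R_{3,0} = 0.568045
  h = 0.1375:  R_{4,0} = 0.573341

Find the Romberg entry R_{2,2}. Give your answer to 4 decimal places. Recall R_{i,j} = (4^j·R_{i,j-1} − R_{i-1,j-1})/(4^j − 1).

Richardson extrapolation on the trapezoidal column (denominator 4−1=3):
R_{1,1} = 0.468414 + (0.468414 − 0.215190)/3 = 0.552822
R_{2,1} = (4·0.547170 − 0.468414) / 3 = 0.573422
R_{2,2} = 0.573422 + (0.573422 − 0.552822)/15 = 0.574795

0.5748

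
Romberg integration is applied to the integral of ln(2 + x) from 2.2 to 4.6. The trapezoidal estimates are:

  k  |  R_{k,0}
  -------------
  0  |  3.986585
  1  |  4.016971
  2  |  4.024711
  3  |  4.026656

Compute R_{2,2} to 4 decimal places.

4.0273

Richardson extrapolation on the trapezoidal column (denominator 4−1=3):
R_{1,1} = (4·4.016971 − 3.986585) / 3 = 4.027100
R_{2,1} = (4·4.024711 − 4.016971) / 3 = 4.027291
R_{2,2} = 4.027291 + (4.027291 − 4.027100)/15 = 4.027304
(Column j=1 coincides with Simpson's rule on the same nodes.)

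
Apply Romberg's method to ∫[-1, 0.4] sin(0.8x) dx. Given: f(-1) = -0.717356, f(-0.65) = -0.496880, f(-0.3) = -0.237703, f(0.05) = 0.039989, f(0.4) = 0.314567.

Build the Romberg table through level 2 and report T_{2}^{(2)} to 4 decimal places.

-0.3157

T_{0}^{(0)} (trapezoid, 1 panel, h=1.4000): -0.281952
T_{1}^{(0)} (trapezoid, 2 panels, h=0.7000): -0.307368
T_{2}^{(0)} (trapezoid, 4 panels, h=0.3500): -0.313596
T_{1}^{(1)} = -0.307368 + (-0.307368 − (-0.281952))/3 = -0.315840
T_{2}^{(1)} = -0.313596 + (-0.313596 − (-0.307368))/3 = -0.315672
T_{2}^{(2)} = -0.315672 + (-0.315672 − (-0.315840))/15 = -0.315661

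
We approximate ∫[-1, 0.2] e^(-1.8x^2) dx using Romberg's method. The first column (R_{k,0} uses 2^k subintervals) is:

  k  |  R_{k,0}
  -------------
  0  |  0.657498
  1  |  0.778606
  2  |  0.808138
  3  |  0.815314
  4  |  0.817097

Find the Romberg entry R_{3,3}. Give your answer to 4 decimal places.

0.8177

Richardson extrapolation on the trapezoidal column (denominator 4−1=3):
R_{1,1} = (4·0.778606 − 0.657498) / 3 = 0.818975
R_{2,1} = 0.808138 + (0.808138 − 0.778606)/3 = 0.817982
R_{3,1} = (4·0.815314 − 0.808138) / 3 = 0.817706
R_{2,2} = 0.817982 + (0.817982 − 0.818975)/15 = 0.817916
R_{3,2} = 0.817706 + (0.817706 − 0.817982)/15 = 0.817688
R_{3,3} = 0.817688 + (0.817688 − 0.817916)/63 = 0.817684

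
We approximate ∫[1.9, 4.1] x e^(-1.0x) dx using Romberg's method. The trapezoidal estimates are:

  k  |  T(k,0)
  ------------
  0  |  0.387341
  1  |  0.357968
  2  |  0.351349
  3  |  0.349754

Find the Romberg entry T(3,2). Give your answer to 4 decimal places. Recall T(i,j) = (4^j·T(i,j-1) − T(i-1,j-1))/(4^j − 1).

T(2,1) = 0.351349 + (0.351349 − 0.357968)/3 = 0.349143
T(3,1) = 0.349754 + (0.349754 − 0.351349)/3 = 0.349222
T(3,2) = (16·0.349222 − 0.349143) / 15 = 0.349227

0.3492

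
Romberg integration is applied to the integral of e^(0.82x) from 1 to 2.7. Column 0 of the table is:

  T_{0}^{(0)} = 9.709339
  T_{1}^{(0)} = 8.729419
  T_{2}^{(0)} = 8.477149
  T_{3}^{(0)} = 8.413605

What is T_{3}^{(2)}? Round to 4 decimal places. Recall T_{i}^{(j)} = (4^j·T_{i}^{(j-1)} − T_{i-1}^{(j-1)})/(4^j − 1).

8.3924

T_{2}^{(1)} = (4·8.477149 − 8.729419) / 3 = 8.393059
T_{3}^{(1)} = 8.413605 + (8.413605 − 8.477149)/3 = 8.392424
T_{3}^{(2)} = (16·8.392424 − 8.393059) / 15 = 8.392382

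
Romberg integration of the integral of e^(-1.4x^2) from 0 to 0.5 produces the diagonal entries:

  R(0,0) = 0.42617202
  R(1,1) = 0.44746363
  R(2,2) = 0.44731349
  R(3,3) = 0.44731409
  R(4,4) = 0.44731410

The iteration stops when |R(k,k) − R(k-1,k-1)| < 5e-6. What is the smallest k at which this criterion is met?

|R(1,1) − R(0,0)| = 0.02129161 ≥ 5e-6
|R(2,2) − R(1,1)| = 0.00015014 ≥ 5e-6
|R(3,3) − R(2,2)| = 0.00000060 < 5e-6

k = 3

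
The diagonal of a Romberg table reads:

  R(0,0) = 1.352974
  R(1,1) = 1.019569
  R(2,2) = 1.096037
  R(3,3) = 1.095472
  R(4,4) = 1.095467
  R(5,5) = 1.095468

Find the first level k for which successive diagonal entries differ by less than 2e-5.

|R(1,1) − R(0,0)| = 0.333405 ≥ 2e-5
|R(2,2) − R(1,1)| = 0.076468 ≥ 2e-5
|R(3,3) − R(2,2)| = 0.000565 ≥ 2e-5
|R(4,4) − R(3,3)| = 0.000005 < 2e-5

k = 4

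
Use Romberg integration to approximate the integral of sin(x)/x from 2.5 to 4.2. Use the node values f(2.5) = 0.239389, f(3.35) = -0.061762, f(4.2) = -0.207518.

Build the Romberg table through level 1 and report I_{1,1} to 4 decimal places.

-0.0610

I_{0,0} (trapezoid, 1 panel, h=1.7000): 0.027090
I_{1,0} (trapezoid, 2 panels, h=0.8500): -0.038953
I_{1,1} = -0.038953 + (-0.038953 − 0.027090)/3 = -0.060967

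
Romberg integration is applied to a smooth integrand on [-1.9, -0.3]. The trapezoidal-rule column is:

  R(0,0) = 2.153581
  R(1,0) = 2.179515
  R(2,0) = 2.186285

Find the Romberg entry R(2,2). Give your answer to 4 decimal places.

2.1886

R(1,1) = (4·2.179515 − 2.153581) / 3 = 2.188160
R(2,1) = 2.186285 + (2.186285 − 2.179515)/3 = 2.188542
R(2,2) = (16·2.188542 − 2.188160) / 15 = 2.188567
(Column j=1 coincides with Simpson's rule on the same nodes.)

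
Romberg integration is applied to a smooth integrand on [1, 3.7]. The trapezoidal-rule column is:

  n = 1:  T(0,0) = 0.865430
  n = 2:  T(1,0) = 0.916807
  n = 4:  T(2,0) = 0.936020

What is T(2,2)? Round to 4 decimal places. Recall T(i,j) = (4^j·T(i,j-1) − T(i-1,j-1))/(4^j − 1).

0.9430

Richardson extrapolation on the trapezoidal column (denominator 4−1=3):
T(1,1) = (4·0.916807 − 0.865430) / 3 = 0.933933
T(2,1) = 0.936020 + (0.936020 − 0.916807)/3 = 0.942424
T(2,2) = 0.942424 + (0.942424 − 0.933933)/15 = 0.942990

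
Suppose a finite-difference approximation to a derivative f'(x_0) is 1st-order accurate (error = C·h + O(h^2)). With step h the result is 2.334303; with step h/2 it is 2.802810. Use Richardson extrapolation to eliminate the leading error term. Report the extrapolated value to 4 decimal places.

3.2713

Extrapolated value = (2·A(h/2) − A(h)) / (2 − 1)
= (2·2.802810 − 2.334303) / 1
= 3.271317 / 1 = 3.271317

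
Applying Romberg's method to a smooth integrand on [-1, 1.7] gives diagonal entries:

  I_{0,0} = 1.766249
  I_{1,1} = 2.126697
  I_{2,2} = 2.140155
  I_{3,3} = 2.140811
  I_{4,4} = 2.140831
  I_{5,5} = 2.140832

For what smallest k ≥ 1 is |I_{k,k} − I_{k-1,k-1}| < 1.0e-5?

|I_{1,1} − I_{0,0}| = 0.360448 ≥ 1.0e-5
|I_{2,2} − I_{1,1}| = 0.013458 ≥ 1.0e-5
|I_{3,3} − I_{2,2}| = 0.000656 ≥ 1.0e-5
|I_{4,4} − I_{3,3}| = 0.000020 ≥ 1.0e-5
|I_{5,5} − I_{4,4}| = 0.000001 < 1.0e-5

k = 5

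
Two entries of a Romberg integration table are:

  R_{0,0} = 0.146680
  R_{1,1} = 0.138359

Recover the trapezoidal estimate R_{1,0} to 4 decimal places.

0.1404

From R_{1,1} = (4·R_{1,0} − R_{0,0})/3, solve for R_{1,0}:
4·R_{1,0} = 3·0.138359 + 0.146680 = 0.561757
R_{1,0} = 0.140439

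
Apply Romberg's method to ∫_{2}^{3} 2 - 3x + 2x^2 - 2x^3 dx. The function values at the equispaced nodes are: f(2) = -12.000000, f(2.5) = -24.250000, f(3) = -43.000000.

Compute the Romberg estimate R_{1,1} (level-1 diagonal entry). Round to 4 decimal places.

R_{0,0} (trapezoid, 1 panel, h=1.0000): -27.500000
R_{1,0} (trapezoid, 2 panels, h=0.5000): -25.875000
R_{1,1} = -25.875000 + (-25.875000 − (-27.500000))/3 = -25.333333

-25.3333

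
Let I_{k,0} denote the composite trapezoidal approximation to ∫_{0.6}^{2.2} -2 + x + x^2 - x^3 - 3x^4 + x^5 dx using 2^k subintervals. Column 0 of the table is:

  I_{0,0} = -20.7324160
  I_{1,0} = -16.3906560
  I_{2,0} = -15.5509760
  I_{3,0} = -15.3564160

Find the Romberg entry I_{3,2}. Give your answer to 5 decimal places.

-15.29293

Richardson extrapolation on the trapezoidal column (denominator 4−1=3):
I_{2,1} = (4·(-15.5509760) − (-16.3906560)) / 3 = -15.2710827
I_{3,1} = (4·(-15.3564160) − (-15.5509760)) / 3 = -15.2915627
I_{3,2} = (16·(-15.2915627) − (-15.2710827)) / 15 = -15.2929280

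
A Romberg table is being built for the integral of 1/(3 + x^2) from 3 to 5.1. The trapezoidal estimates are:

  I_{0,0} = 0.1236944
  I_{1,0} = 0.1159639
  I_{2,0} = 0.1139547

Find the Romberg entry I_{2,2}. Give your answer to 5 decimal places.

0.11328

Richardson extrapolation on the trapezoidal column (denominator 4−1=3):
I_{1,1} = (4·0.1159639 − 0.1236944) / 3 = 0.1133871
I_{2,1} = 0.1139547 + (0.1139547 − 0.1159639)/3 = 0.1132850
I_{2,2} = (16·0.1132850 − 0.1133871) / 15 = 0.1132782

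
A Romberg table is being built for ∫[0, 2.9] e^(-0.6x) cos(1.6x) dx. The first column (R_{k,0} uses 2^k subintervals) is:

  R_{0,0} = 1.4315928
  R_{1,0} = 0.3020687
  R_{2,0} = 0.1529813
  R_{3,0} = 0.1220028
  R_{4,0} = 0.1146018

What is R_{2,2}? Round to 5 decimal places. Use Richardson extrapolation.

Richardson extrapolation on the trapezoidal column (denominator 4−1=3):
R_{1,1} = 0.3020687 + (0.3020687 − 1.4315928)/3 = -0.0744393
R_{2,1} = (4·0.1529813 − 0.3020687) / 3 = 0.1032855
R_{2,2} = 0.1032855 + (0.1032855 − (-0.0744393))/15 = 0.1151338

0.11513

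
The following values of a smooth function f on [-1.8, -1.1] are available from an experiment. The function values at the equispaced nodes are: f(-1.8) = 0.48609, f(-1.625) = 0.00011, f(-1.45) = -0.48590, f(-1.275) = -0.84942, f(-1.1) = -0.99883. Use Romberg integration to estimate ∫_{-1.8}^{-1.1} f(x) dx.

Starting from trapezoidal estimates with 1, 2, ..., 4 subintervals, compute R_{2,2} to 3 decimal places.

R_{0,0} (trapezoid, 1 panel, h=0.7000): -0.17946
R_{1,0} (trapezoid, 2 panels, h=0.3500): -0.25979
R_{2,0} (trapezoid, 4 panels, h=0.1750): -0.27853
R_{1,1} = -0.25979 + (-0.25979 − (-0.17946))/3 = -0.28657
R_{2,1} = -0.27853 + (-0.27853 − (-0.25979))/3 = -0.28478
R_{2,2} = -0.28478 + (-0.28478 − (-0.28657))/15 = -0.28466

-0.285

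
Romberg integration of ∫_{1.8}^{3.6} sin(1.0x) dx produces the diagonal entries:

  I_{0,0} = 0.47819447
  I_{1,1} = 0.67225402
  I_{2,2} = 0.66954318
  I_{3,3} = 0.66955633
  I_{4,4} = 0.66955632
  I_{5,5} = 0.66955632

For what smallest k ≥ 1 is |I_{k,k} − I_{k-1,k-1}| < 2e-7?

|I_{1,1} − I_{0,0}| = 0.19405955 ≥ 2e-7
|I_{2,2} − I_{1,1}| = 0.00271084 ≥ 2e-7
|I_{3,3} − I_{2,2}| = 0.00001315 ≥ 2e-7
|I_{4,4} − I_{3,3}| = 0.00000001 < 2e-7

k = 4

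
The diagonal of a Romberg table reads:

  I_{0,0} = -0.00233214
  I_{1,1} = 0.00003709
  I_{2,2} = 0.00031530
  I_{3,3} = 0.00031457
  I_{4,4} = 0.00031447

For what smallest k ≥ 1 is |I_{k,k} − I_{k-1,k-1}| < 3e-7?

|I_{1,1} − I_{0,0}| = 0.00236923 ≥ 3e-7
|I_{2,2} − I_{1,1}| = 0.00027821 ≥ 3e-7
|I_{3,3} − I_{2,2}| = 0.00000073 ≥ 3e-7
|I_{4,4} − I_{3,3}| = 0.00000010 < 3e-7

k = 4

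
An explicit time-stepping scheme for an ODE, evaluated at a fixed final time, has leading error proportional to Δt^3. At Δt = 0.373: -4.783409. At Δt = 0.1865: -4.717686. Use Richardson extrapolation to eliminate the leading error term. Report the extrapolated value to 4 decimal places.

-4.7083

Extrapolated value = (8·A(Δt/2) − A(Δt)) / (8 − 1)
= (8·(-4.717686) − (-4.783409)) / 7
= -32.958079 / 7 = -4.708297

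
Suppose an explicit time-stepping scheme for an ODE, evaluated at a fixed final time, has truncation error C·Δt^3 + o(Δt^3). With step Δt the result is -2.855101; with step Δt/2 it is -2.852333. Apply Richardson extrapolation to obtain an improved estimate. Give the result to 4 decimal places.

-2.8519

Extrapolated value = (8·A(Δt/2) − A(Δt)) / (8 − 1)
= (8·(-2.852333) − (-2.855101)) / 7
= -19.963563 / 7 = -2.851938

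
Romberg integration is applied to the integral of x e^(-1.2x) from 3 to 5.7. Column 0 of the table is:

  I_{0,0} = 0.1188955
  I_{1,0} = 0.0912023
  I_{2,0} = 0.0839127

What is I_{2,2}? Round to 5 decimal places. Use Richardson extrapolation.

I_{1,1} = 0.0912023 + (0.0912023 − 0.1188955)/3 = 0.0819712
I_{2,1} = 0.0839127 + (0.0839127 − 0.0912023)/3 = 0.0814828
I_{2,2} = 0.0814828 + (0.0814828 − 0.0819712)/15 = 0.0814502
(Column j=1 coincides with Simpson's rule on the same nodes.)

0.08145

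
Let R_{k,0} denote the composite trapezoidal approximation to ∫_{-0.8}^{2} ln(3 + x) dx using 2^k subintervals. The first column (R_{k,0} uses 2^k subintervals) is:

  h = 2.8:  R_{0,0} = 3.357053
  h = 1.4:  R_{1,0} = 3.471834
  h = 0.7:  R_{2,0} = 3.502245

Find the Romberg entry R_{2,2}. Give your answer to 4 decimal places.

3.5125

R_{1,1} = (4·3.471834 − 3.357053) / 3 = 3.510094
R_{2,1} = (4·3.502245 − 3.471834) / 3 = 3.512382
R_{2,2} = (16·3.512382 − 3.510094) / 15 = 3.512535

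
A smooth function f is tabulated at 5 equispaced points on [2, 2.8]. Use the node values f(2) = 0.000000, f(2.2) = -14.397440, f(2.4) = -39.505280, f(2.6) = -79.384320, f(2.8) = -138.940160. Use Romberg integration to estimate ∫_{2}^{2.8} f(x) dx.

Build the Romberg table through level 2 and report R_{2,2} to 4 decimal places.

R_{0,0} (trapezoid, 1 panel, h=0.8000): -55.576064
R_{1,0} (trapezoid, 2 panels, h=0.4000): -43.590144
R_{2,0} (trapezoid, 4 panels, h=0.2000): -40.551424
R_{1,1} = -43.590144 + (-43.590144 − (-55.576064))/3 = -39.594837
R_{2,1} = -40.551424 + (-40.551424 − (-43.590144))/3 = -39.538517
R_{2,2} = -39.538517 + (-39.538517 − (-39.594837))/15 = -39.534762

-39.5348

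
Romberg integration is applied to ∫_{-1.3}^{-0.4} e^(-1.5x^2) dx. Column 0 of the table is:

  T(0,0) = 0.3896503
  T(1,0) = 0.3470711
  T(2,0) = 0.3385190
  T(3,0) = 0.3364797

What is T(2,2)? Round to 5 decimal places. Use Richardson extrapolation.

0.33585

Richardson extrapolation on the trapezoidal column (denominator 4−1=3):
T(1,1) = (4·0.3470711 − 0.3896503) / 3 = 0.3328780
T(2,1) = 0.3385190 + (0.3385190 − 0.3470711)/3 = 0.3356683
T(2,2) = 0.3356683 + (0.3356683 − 0.3328780)/15 = 0.3358543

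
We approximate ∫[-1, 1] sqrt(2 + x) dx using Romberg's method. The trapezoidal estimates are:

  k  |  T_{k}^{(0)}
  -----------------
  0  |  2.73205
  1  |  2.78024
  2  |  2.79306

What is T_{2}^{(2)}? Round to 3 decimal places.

Richardson extrapolation on the trapezoidal column (denominator 4−1=3):
T_{1}^{(1)} = 2.78024 + (2.78024 − 2.73205)/3 = 2.79630
T_{2}^{(1)} = (4·2.79306 − 2.78024) / 3 = 2.79733
T_{2}^{(2)} = (16·2.79733 − 2.79630) / 15 = 2.79740
(Column j=1 coincides with Simpson's rule on the same nodes.)

2.797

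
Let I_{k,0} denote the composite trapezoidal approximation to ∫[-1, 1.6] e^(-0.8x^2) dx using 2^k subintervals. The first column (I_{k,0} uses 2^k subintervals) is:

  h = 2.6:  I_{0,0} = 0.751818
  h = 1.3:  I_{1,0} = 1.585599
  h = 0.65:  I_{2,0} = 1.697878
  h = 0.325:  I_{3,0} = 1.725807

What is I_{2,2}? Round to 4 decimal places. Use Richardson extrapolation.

Richardson extrapolation on the trapezoidal column (denominator 4−1=3):
I_{1,1} = 1.585599 + (1.585599 − 0.751818)/3 = 1.863526
I_{2,1} = (4·1.697878 − 1.585599) / 3 = 1.735304
I_{2,2} = (16·1.735304 − 1.863526) / 15 = 1.726756

1.7268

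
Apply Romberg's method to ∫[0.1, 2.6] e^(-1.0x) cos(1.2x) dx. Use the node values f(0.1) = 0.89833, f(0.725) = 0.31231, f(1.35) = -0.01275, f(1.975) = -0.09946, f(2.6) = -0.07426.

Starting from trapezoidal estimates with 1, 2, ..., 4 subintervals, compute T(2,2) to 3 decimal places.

T(0,0) (trapezoid, 1 panel, h=2.5000): 1.03009
T(1,0) (trapezoid, 2 panels, h=1.2500): 0.49911
T(2,0) (trapezoid, 4 panels, h=0.6250): 0.38258
T(1,1) = 0.49911 + (0.49911 − 1.03009)/3 = 0.32212
T(2,1) = 0.38258 + (0.38258 − 0.49911)/3 = 0.34374
T(2,2) = 0.34374 + (0.34374 − 0.32212)/15 = 0.34518

0.345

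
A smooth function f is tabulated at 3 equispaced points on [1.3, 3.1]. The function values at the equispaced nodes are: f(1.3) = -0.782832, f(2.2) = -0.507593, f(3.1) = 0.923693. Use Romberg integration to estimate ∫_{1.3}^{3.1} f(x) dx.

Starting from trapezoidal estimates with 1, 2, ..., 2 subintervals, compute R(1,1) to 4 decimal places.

R(0,0) (trapezoid, 1 panel, h=1.8000): 0.126775
R(1,0) (trapezoid, 2 panels, h=0.9000): -0.393446
R(1,1) = -0.393446 + (-0.393446 − 0.126775)/3 = -0.566853

-0.5669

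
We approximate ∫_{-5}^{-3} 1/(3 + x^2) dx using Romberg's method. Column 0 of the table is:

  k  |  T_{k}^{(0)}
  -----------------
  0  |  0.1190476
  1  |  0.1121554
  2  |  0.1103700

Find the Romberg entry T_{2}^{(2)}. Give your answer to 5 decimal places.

0.10977

T_{1}^{(1)} = (4·0.1121554 − 0.1190476) / 3 = 0.1098580
T_{2}^{(1)} = (4·0.1103700 − 0.1121554) / 3 = 0.1097749
T_{2}^{(2)} = (16·0.1097749 − 0.1098580) / 15 = 0.1097694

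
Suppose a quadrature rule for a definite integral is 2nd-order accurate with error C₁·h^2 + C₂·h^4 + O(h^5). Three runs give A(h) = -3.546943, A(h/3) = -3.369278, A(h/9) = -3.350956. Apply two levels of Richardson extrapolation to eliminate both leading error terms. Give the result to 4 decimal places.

-3.3487

First eliminate the h^2 term (factor 3^2 = 9):
  B₁ = (9·(-3.369278) − (-3.546943))/8 = -3.347070
  B₂ = (9·(-3.350956) − (-3.369278))/8 = -3.348666
Then eliminate the h^4 term (factor 3^4 = 81):
  (81·(-3.348666) − (-3.347070))/80 = -3.348686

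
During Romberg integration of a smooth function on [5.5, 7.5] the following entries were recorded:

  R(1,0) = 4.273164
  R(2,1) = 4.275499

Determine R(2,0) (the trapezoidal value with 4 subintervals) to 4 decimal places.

From R(2,1) = (4·R(2,0) − R(1,0))/3, solve for R(2,0):
4·R(2,0) = 3·4.275499 + 4.273164 = 17.099661
R(2,0) = 4.274915

4.2749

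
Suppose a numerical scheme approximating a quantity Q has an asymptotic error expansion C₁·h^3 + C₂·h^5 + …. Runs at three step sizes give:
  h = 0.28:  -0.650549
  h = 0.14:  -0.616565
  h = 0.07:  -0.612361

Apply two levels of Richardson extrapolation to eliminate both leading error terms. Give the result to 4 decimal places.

First eliminate the h^3 term (factor 2^3 = 8):
  B₁ = (8·(-0.616565) − (-0.650549))/7 = -0.611710
  B₂ = (8·(-0.612361) − (-0.616565))/7 = -0.611760
Then eliminate the h^5 term (factor 2^5 = 32):
  (32·(-0.611760) − (-0.611710))/31 = -0.611762

-0.6118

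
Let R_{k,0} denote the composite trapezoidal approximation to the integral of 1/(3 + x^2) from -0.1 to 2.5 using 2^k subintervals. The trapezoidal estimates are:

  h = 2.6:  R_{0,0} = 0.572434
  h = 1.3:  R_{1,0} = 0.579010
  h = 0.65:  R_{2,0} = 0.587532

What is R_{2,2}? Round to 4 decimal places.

Richardson extrapolation on the trapezoidal column (denominator 4−1=3):
R_{1,1} = 0.579010 + (0.579010 − 0.572434)/3 = 0.581202
R_{2,1} = (4·0.587532 − 0.579010) / 3 = 0.590373
R_{2,2} = (16·0.590373 − 0.581202) / 15 = 0.590984

0.5910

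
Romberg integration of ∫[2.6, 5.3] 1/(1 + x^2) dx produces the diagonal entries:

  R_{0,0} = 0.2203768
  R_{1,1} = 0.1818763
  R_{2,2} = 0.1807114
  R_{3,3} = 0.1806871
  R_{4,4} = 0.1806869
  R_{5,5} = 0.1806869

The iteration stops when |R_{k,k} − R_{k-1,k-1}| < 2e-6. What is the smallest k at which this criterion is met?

k = 4

|R_{1,1} − R_{0,0}| = 0.0385005 ≥ 2e-6
|R_{2,2} − R_{1,1}| = 0.0011649 ≥ 2e-6
|R_{3,3} − R_{2,2}| = 0.0000243 ≥ 2e-6
|R_{4,4} − R_{3,3}| = 0.0000002 < 2e-6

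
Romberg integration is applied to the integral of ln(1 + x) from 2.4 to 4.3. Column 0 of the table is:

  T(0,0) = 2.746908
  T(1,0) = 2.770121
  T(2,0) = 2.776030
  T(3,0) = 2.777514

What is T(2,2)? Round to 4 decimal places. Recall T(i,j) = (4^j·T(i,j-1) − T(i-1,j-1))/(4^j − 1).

2.7780

T(1,1) = 2.770121 + (2.770121 − 2.746908)/3 = 2.777859
T(2,1) = 2.776030 + (2.776030 − 2.770121)/3 = 2.778000
T(2,2) = (16·2.778000 − 2.777859) / 15 = 2.778009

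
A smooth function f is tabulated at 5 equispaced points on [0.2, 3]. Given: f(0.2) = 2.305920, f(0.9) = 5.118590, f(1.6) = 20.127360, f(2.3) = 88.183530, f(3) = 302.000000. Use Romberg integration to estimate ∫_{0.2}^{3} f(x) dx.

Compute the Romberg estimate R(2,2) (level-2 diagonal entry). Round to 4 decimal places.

166.6727

R(0,0) (trapezoid, 1 panel, h=2.8000): 426.028288
R(1,0) (trapezoid, 2 panels, h=1.4000): 241.192448
R(2,0) (trapezoid, 4 panels, h=0.7000): 185.907708
R(1,1) = 241.192448 + (241.192448 − 426.028288)/3 = 179.580501
R(2,1) = 185.907708 + (185.907708 − 241.192448)/3 = 167.479461
R(2,2) = 167.479461 + (167.479461 − 179.580501)/15 = 166.672725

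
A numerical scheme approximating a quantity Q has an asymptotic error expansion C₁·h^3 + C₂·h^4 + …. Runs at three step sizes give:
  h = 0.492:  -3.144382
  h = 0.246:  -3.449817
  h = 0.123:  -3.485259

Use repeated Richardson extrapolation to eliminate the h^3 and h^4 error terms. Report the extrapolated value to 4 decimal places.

First eliminate the h^3 term (factor 2^3 = 8):
  B₁ = (8·(-3.449817) − (-3.144382))/7 = -3.493451
  B₂ = (8·(-3.485259) − (-3.449817))/7 = -3.490322
Then eliminate the h^4 term (factor 2^4 = 16):
  (16·(-3.490322) − (-3.493451))/15 = -3.490113

-3.4901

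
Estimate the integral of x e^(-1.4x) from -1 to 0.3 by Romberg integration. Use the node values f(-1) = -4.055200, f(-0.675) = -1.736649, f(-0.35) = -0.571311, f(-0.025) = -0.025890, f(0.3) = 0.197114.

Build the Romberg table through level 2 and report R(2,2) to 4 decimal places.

R(0,0) (trapezoid, 1 panel, h=1.3000): -2.507756
R(1,0) (trapezoid, 2 panels, h=0.6500): -1.625230
R(2,0) (trapezoid, 4 panels, h=0.3250): -1.385440
R(1,1) = -1.625230 + (-1.625230 − (-2.507756))/3 = -1.331055
R(2,1) = -1.385440 + (-1.385440 − (-1.625230))/3 = -1.305510
R(2,2) = -1.305510 + (-1.305510 − (-1.331055))/15 = -1.303807

-1.3038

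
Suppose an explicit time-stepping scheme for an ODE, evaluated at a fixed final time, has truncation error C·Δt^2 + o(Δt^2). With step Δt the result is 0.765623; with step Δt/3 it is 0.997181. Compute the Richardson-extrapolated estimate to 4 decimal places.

1.0261

The leading error scales as Δt^2; refining by a factor of 3 reduces it by 3^2 = 9.
Extrapolated value = (9·A(Δt/3) − A(Δt)) / (9 − 1)
= (9·0.997181 − 0.765623) / 8
= 8.209006 / 8 = 1.026126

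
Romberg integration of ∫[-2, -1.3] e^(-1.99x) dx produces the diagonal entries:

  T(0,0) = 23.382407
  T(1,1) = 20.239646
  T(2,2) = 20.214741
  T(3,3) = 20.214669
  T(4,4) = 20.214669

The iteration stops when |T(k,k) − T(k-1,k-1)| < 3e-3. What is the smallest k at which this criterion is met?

|T(1,1) − T(0,0)| = 3.142761 ≥ 3e-3
|T(2,2) − T(1,1)| = 0.024905 ≥ 3e-3
|T(3,3) − T(2,2)| = 0.000072 < 3e-3

k = 3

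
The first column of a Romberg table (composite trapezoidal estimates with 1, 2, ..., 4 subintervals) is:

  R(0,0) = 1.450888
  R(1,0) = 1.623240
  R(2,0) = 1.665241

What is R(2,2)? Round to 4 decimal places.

Richardson extrapolation on the trapezoidal column (denominator 4−1=3):
R(1,1) = 1.623240 + (1.623240 − 1.450888)/3 = 1.680691
R(2,1) = (4·1.665241 − 1.623240) / 3 = 1.679241
R(2,2) = (16·1.679241 − 1.680691) / 15 = 1.679144

1.6791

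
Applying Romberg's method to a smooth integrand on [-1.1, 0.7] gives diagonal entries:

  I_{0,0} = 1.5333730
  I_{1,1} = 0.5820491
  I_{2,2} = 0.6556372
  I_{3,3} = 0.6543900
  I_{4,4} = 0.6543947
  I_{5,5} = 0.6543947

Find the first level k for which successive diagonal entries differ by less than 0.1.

k = 2

|I_{1,1} − I_{0,0}| = 0.9513239 ≥ 0.1
|I_{2,2} − I_{1,1}| = 0.0735881 < 0.1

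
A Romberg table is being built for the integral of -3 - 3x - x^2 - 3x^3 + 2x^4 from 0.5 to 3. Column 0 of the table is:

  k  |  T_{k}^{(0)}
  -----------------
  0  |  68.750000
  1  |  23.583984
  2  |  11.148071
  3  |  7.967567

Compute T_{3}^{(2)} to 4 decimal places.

6.9010

Richardson extrapolation on the trapezoidal column (denominator 4−1=3):
T_{2}^{(1)} = 11.148071 + (11.148071 − 23.583984)/3 = 7.002767
T_{3}^{(1)} = 7.967567 + (7.967567 − 11.148071)/3 = 6.907399
T_{3}^{(2)} = (16·6.907399 − 7.002767) / 15 = 6.901041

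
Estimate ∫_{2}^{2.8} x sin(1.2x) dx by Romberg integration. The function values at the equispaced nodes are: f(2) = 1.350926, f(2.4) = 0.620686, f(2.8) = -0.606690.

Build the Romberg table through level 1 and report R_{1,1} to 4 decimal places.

0.4303

R_{0,0} (trapezoid, 1 panel, h=0.8000): 0.297694
R_{1,0} (trapezoid, 2 panels, h=0.4000): 0.397122
R_{1,1} = 0.397122 + (0.397122 − 0.297694)/3 = 0.430265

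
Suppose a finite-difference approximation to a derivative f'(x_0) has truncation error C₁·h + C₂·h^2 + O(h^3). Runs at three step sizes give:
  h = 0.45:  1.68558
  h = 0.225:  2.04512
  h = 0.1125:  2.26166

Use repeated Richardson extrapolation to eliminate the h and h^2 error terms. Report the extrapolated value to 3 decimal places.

2.503

First eliminate the h term (factor 2^1 = 2):
  B₁ = (2·2.04512 − 1.68558)/1 = 2.40466
  B₂ = (2·2.26166 − 2.04512)/1 = 2.47820
Then eliminate the h^2 term (factor 2^2 = 4):
  (4·2.47820 − 2.40466)/3 = 2.50271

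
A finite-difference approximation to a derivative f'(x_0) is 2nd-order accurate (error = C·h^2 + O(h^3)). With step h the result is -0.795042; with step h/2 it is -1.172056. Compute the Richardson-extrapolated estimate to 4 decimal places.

Extrapolated value = (4·A(h/2) − A(h)) / (4 − 1)
= (4·(-1.172056) − (-0.795042)) / 3
= -3.893182 / 3 = -1.297727

-1.2977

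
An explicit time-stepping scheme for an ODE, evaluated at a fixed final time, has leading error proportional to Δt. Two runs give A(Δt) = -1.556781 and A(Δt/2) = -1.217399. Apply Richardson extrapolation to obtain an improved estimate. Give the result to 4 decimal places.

-0.8780

The leading error scales as Δt; refining by a factor of 2 reduces it by 2^1 = 2.
Extrapolated value = (2·A(Δt/2) − A(Δt)) / (2 − 1)
= (2·(-1.217399) − (-1.556781)) / 1
= -0.878017 / 1 = -0.878017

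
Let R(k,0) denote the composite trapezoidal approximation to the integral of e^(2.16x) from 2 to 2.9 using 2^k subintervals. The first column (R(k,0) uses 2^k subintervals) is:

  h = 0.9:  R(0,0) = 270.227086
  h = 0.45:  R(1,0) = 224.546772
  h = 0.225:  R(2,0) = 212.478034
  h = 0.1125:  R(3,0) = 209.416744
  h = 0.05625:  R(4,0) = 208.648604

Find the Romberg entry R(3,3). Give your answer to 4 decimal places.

208.3923

R(1,1) = 224.546772 + (224.546772 − 270.227086)/3 = 209.320001
R(2,1) = (4·212.478034 − 224.546772) / 3 = 208.455121
R(3,1) = 209.416744 + (209.416744 − 212.478034)/3 = 208.396314
R(2,2) = (16·208.455121 − 209.320001) / 15 = 208.397462
R(3,2) = (16·208.396314 − 208.455121) / 15 = 208.392394
R(3,3) = 208.392394 + (208.392394 − 208.397462)/63 = 208.392314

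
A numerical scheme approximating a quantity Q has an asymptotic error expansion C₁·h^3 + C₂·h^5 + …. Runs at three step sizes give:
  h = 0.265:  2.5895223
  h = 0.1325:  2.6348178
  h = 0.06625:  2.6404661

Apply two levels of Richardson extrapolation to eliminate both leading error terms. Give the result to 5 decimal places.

First eliminate the h^3 term (factor 2^3 = 8):
  B₁ = (8·2.6348178 − 2.5895223)/7 = 2.6412886
  B₂ = (8·2.6404661 − 2.6348178)/7 = 2.6412730
Then eliminate the h^5 term (factor 2^5 = 32):
  (32·2.6412730 − 2.6412886)/31 = 2.6412725

2.64127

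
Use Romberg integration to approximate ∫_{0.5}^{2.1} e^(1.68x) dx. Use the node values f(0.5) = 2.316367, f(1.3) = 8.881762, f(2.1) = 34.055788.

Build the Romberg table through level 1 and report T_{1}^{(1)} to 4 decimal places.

19.1731

T_{0}^{(0)} (trapezoid, 1 panel, h=1.6000): 29.097724
T_{1}^{(0)} (trapezoid, 2 panels, h=0.8000): 21.654272
T_{1}^{(1)} = 21.654272 + (21.654272 − 29.097724)/3 = 19.173121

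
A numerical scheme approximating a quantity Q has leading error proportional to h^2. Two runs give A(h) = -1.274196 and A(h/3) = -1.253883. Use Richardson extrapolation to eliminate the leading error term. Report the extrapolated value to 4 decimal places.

-1.2513

Extrapolated value = (9·A(h/3) − A(h)) / (9 − 1)
= (9·(-1.253883) − (-1.274196)) / 8
= -10.010751 / 8 = -1.251344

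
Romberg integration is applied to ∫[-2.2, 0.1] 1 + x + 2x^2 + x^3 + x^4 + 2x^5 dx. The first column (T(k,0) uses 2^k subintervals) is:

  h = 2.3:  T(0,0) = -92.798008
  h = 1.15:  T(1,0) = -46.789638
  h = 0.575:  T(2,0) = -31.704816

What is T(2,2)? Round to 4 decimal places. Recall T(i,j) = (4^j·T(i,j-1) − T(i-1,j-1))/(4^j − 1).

Richardson extrapolation on the trapezoidal column (denominator 4−1=3):
T(1,1) = (4·(-46.789638) − (-92.798008)) / 3 = -31.453515
T(2,1) = (4·(-31.704816) − (-46.789638)) / 3 = -26.676542
T(2,2) = -26.676542 + (-26.676542 − (-31.453515))/15 = -26.358077
(Column j=1 coincides with Simpson's rule on the same nodes.)

-26.3581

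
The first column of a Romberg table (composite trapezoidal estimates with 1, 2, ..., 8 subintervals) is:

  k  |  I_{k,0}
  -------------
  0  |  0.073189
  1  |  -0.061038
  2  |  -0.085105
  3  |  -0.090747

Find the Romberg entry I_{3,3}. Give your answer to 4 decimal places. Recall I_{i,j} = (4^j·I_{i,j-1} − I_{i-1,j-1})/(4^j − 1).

I_{1,1} = -0.061038 + (-0.061038 − 0.073189)/3 = -0.105780
I_{2,1} = -0.085105 + (-0.085105 − (-0.061038))/3 = -0.093127
I_{3,1} = (4·(-0.090747) − (-0.085105)) / 3 = -0.092628
I_{2,2} = -0.093127 + (-0.093127 − (-0.105780))/15 = -0.092283
I_{3,2} = -0.092628 + (-0.092628 − (-0.093127))/15 = -0.092595
I_{3,3} = (64·(-0.092595) − (-0.092283)) / 63 = -0.092600
(Column j=1 coincides with Simpson's rule on the same nodes.)

-0.0926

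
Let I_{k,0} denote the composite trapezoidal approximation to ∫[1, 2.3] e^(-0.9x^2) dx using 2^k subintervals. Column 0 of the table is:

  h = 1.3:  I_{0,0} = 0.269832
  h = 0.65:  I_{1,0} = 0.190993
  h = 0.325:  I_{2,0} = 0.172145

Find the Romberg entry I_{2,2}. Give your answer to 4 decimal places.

I_{1,1} = (4·0.190993 − 0.269832) / 3 = 0.164713
I_{2,1} = 0.172145 + (0.172145 − 0.190993)/3 = 0.165862
I_{2,2} = (16·0.165862 − 0.164713) / 15 = 0.165939
(Column j=1 coincides with Simpson's rule on the same nodes.)

0.1659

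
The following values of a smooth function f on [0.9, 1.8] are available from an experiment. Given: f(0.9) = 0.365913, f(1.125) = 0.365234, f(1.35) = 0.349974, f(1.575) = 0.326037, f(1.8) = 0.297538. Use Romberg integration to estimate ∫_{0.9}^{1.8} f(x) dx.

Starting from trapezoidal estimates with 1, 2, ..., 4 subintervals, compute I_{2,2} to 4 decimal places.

0.3096

I_{0,0} (trapezoid, 1 panel, h=0.9000): 0.298553
I_{1,0} (trapezoid, 2 panels, h=0.4500): 0.306765
I_{2,0} (trapezoid, 4 panels, h=0.2250): 0.308918
I_{1,1} = 0.306765 + (0.306765 − 0.298553)/3 = 0.309502
I_{2,1} = 0.308918 + (0.308918 − 0.306765)/3 = 0.309636
I_{2,2} = 0.309636 + (0.309636 − 0.309502)/15 = 0.309645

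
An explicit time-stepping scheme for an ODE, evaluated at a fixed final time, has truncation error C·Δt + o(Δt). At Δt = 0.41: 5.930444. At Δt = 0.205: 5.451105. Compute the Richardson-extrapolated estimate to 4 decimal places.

4.9718

The leading error scales as Δt; refining by a factor of 2 reduces it by 2^1 = 2.
Extrapolated value = (2·A(Δt/2) − A(Δt)) / (2 − 1)
= (2·5.451105 − 5.930444) / 1
= 4.971766 / 1 = 4.971766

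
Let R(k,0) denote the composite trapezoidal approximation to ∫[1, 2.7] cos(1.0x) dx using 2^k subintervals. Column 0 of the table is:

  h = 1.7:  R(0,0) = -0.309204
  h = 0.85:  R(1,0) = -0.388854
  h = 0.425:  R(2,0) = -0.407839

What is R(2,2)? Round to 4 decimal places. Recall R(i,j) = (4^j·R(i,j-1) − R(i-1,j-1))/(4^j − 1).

-0.4141

Richardson extrapolation on the trapezoidal column (denominator 4−1=3):
R(1,1) = -0.388854 + (-0.388854 − (-0.309204))/3 = -0.415404
R(2,1) = -0.407839 + (-0.407839 − (-0.388854))/3 = -0.414167
R(2,2) = -0.414167 + (-0.414167 − (-0.415404))/15 = -0.414085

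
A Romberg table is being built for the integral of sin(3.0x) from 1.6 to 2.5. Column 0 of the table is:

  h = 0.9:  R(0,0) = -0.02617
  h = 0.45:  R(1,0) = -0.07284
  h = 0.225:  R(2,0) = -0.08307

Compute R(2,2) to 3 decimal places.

-0.086

R(1,1) = -0.07284 + (-0.07284 − (-0.02617))/3 = -0.08840
R(2,1) = (4·(-0.08307) − (-0.07284)) / 3 = -0.08648
R(2,2) = -0.08648 + (-0.08648 − (-0.08840))/15 = -0.08635
(Column j=1 coincides with Simpson's rule on the same nodes.)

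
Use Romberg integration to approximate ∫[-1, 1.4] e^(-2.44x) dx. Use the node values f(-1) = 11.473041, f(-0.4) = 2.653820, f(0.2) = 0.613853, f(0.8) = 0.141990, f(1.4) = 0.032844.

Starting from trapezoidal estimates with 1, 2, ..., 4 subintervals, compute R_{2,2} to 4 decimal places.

4.7300

R_{0,0} (trapezoid, 1 panel, h=2.4000): 13.807062
R_{1,0} (trapezoid, 2 panels, h=1.2000): 7.640155
R_{2,0} (trapezoid, 4 panels, h=0.6000): 5.497563
R_{1,1} = 7.640155 + (7.640155 − 13.807062)/3 = 5.584519
R_{2,1} = 5.497563 + (5.497563 − 7.640155)/3 = 4.783366
R_{2,2} = 4.783366 + (4.783366 − 5.584519)/15 = 4.729956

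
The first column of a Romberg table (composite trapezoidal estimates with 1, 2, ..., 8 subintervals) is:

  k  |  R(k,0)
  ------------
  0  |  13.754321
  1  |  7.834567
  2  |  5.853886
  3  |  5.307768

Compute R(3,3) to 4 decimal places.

R(1,1) = 7.834567 + (7.834567 − 13.754321)/3 = 5.861316
R(2,1) = 5.853886 + (5.853886 − 7.834567)/3 = 5.193659
R(3,1) = 5.307768 + (5.307768 − 5.853886)/3 = 5.125729
R(2,2) = (16·5.193659 − 5.861316) / 15 = 5.149149
R(3,2) = (16·5.125729 − 5.193659) / 15 = 5.121200
R(3,3) = (64·5.121200 − 5.149149) / 63 = 5.120756

5.1208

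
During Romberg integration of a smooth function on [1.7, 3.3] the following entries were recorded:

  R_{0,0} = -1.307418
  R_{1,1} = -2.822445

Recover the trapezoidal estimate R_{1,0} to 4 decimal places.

-2.4437

From R_{1,1} = (4·R_{1,0} − R_{0,0})/3, solve for R_{1,0}:
4·R_{1,0} = 3·(-2.822445) + (-1.307418) = -9.774753
R_{1,0} = -2.443688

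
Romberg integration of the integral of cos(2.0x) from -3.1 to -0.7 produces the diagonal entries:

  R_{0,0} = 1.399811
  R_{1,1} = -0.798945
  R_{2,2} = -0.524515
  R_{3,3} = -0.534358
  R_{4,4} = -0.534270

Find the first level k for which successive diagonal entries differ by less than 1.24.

|R_{1,1} − R_{0,0}| = 2.198756 ≥ 1.24
|R_{2,2} − R_{1,1}| = 0.274430 < 1.24

k = 2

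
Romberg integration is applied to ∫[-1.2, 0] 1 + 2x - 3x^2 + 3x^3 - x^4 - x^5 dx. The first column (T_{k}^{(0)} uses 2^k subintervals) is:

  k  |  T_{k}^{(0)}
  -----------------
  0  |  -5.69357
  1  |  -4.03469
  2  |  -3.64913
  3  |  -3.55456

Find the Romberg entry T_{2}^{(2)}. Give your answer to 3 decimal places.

-3.523

Richardson extrapolation on the trapezoidal column (denominator 4−1=3):
T_{1}^{(1)} = -4.03469 + (-4.03469 − (-5.69357))/3 = -3.48173
T_{2}^{(1)} = (4·(-3.64913) − (-4.03469)) / 3 = -3.52061
T_{2}^{(2)} = (16·(-3.52061) − (-3.48173)) / 15 = -3.52320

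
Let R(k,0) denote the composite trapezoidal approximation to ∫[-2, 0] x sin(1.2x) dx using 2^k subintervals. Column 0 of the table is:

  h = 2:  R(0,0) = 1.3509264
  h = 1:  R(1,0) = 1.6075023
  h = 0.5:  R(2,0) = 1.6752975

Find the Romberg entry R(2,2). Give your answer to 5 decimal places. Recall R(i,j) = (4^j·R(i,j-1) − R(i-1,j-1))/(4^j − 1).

1.69822

Richardson extrapolation on the trapezoidal column (denominator 4−1=3):
R(1,1) = 1.6075023 + (1.6075023 − 1.3509264)/3 = 1.6930276
R(2,1) = 1.6752975 + (1.6752975 − 1.6075023)/3 = 1.6978959
R(2,2) = (16·1.6978959 − 1.6930276) / 15 = 1.6982205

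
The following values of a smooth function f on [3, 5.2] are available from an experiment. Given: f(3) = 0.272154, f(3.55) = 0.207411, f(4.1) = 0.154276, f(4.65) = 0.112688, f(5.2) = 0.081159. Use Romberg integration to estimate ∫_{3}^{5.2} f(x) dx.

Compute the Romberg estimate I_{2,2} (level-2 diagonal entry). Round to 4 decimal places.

I_{0,0} (trapezoid, 1 panel, h=2.2000): 0.388644
I_{1,0} (trapezoid, 2 panels, h=1.1000): 0.364026
I_{2,0} (trapezoid, 4 panels, h=0.5500): 0.358067
I_{1,1} = 0.364026 + (0.364026 − 0.388644)/3 = 0.355820
I_{2,1} = 0.358067 + (0.358067 − 0.364026)/3 = 0.356081
I_{2,2} = 0.356081 + (0.356081 − 0.355820)/15 = 0.356098

0.3561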